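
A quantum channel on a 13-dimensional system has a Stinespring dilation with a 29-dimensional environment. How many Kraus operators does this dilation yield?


Tracing out the environment in an orthonormal basis {|i>_E} gives Kraus operators K_i = <i|_E U |0>_E.
Number of Kraus operators = dim(H_env) = d_env
= 29

29


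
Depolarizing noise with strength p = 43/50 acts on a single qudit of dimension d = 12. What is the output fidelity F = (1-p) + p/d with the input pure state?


F = (1-p) + p/d
= (1 - 0.8600) + 0.8600/12
= 0.1400 + 0.0717
= 0.2117

0.2117


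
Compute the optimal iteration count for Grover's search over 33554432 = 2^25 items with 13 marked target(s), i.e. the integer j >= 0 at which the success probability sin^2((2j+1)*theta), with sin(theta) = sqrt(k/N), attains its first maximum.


After j Grover iterations the success probability is P(j) = sin^2((2j+1)*theta), where sin(theta) = sqrt(k/N).
N = 2^25 = 33554432, k = 13
sin(theta) = sqrt(k/N) = 0.0006224389055
theta = arcsin(sqrt(k/N)) = 0.0006224389457 rad
P(j) reaches its first maximum when (2j+1)*theta is as close as possible to pi/2, i.e. j = round(pi/(4*theta) - 1/2).
pi/(4*theta) - 1/2 = 1261.3076
(For comparison, the common estimate pi/4 * sqrt(N/k) = 1261.8076; the exact maximiser is used here.)
Optimal iterations = 1261

1261


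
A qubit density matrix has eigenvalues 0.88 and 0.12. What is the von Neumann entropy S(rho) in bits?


S = -p*log2(p) - (1-p)*log2(1-p)
p = 0.8800, 1-p = 0.1200
= -0.8800 * log2(0.8800) - 0.1200 * log2(0.1200)
= -(-0.1623) - (-0.3671)
= 0.5294

0.5294


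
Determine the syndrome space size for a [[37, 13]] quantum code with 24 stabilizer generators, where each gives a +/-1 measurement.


Each stabilizer generator gives a binary (+1 or -1) measurement outcome.
With 24 independent generators:
Total syndromes = 2^24
= 16777216

16777216


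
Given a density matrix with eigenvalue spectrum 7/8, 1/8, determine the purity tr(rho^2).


tr(rho^2) = sum of eigenvalues squared
= (7/8)^2 + (1/8)^2
= (49 + 1) / 64
= 50/64
= 0.7812

0.7812


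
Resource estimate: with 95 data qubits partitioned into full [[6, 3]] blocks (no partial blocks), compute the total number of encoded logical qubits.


Each code block uses 6 physical qubits for 3 logical qubit(s).
Number of complete blocks = floor(95 / 6) = 15
Logical qubits = 15 * 3
= 45

45


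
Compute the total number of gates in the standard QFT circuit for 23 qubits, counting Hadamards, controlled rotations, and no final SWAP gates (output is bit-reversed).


Hadamard gates: 23
Controlled rotations: n*(n-1)/2 = 23*22/2 = 253
SWAP gates: 0 (omitted)
Total = 23 + 253
= 276

276


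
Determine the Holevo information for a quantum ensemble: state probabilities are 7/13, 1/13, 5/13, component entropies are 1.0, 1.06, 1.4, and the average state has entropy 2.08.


chi = S(rho) - sum_i p_i * S(rho_i)
Weighted entropy = 7/13 * 1.0 + 1/13 * 1.06 + 5/13 * 1.4
= 1.1585
chi = 2.08 - 1.1585
= 0.9215

0.9215


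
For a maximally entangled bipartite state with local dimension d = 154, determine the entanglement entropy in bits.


For a maximally entangled state in d x d:
S = log2(d) = log2(154)
= 7.2668

7.2668


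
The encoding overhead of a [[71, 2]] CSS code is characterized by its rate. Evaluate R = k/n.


Code rate R = k/n
= 2/71
= 0.0282

0.0282


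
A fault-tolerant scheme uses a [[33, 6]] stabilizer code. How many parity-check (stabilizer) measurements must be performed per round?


For an [[n,k]] stabilizer code:
Number of stabilizer generators = n - k
= 33 - 6
= 27

27


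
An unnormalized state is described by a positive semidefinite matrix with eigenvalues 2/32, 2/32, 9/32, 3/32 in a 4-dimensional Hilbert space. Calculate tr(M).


tr(M) = sum of eigenvalues
= 2/32 + 2/32 + 9/32 + 3/32
= 16/32
= 0.5000

0.5000


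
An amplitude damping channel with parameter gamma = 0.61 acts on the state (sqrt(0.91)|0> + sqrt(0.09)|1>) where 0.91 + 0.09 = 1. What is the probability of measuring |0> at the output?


For amplitude damping with parameter gamma on state sqrt(a)|0> + sqrt(b)|1>:
alpha^2 = 0.91, beta^2 = 0.09
P(|0>) = alpha^2 + gamma * beta^2
= 0.91 + 0.61 * 0.09
= 0.91 + 0.0549
= 0.9649

0.9649


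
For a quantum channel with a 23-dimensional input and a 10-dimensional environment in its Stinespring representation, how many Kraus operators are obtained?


Tracing out the environment in an orthonormal basis {|i>_E} gives Kraus operators K_i = <i|_E U |0>_E.
Number of Kraus operators = dim(H_env) = d_env
= 10

10


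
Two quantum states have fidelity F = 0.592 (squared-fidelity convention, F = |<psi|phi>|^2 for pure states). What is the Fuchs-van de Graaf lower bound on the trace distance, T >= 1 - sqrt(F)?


Fuchs-van de Graaf (squared-fidelity convention): 1 - sqrt(F) <= T <= sqrt(1 - F).
Lower bound: T >= 1 - sqrt(F)
sqrt(F) = sqrt(0.592) = 0.7694
T >= 1 - 0.7694
T >= 0.2306

0.2306


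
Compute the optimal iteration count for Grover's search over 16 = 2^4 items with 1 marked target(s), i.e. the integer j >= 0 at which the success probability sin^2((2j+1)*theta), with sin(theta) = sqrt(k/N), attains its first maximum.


After j Grover iterations the success probability is P(j) = sin^2((2j+1)*theta), where sin(theta) = sqrt(k/N).
N = 2^4 = 16, k = 1
sin(theta) = sqrt(k/N) = 0.25
theta = arcsin(sqrt(k/N)) = 0.2526802551 rad
P(j) reaches its first maximum when (2j+1)*theta is as close as possible to pi/2, i.e. j = round(pi/(4*theta) - 1/2).
pi/(4*theta) - 1/2 = 2.6083
(For comparison, the common estimate pi/4 * sqrt(N/k) = 3.1416; the exact maximiser is used here.)
Optimal iterations = 3

3


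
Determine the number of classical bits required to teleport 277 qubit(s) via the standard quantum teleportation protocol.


Quantum teleportation requires 2 classical bits per qubit teleported.
277 qubit(s) -> 2 * 277 = 554 classical bits

554


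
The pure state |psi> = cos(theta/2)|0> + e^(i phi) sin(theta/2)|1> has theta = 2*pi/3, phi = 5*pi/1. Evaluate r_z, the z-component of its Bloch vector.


theta = 2.0944, phi = 15.7080
r_z = cos(theta) = -0.5000

-0.5000


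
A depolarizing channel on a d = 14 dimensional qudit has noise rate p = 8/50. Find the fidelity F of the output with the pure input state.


F = (1-p) + p/d
= (1 - 0.1600) + 0.1600/14
= 0.8400 + 0.0114
= 0.8514

0.8514


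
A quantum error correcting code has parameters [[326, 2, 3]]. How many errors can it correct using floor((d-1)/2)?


Code parameters: [[326, 2, 3]], distance d = 3.
Number of correctable errors = floor((d-1)/2)
= floor((3 - 1)/2)
= floor(2/2)
= 1

1


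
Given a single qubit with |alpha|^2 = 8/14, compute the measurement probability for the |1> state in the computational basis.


|alpha|^2 = 8/14 = 0.5714
|beta|^2 = 1 - 8/14 = 6/14 = 0.4286
P(|1>) = |beta|^2 = 0.4286

0.4286


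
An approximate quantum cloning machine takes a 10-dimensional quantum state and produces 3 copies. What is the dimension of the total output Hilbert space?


Output space = H^(tensor 3) where dim(H) = 10
dim = 10^3
= 100 (after 2 factors)
= 1000 (after 3 factors)
= 1000

1000


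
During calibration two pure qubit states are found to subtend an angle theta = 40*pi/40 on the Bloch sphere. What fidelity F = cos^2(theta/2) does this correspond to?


For states separated by angle theta on Bloch sphere:
F = cos^2(theta/2)
theta = 40*pi/40 = 3.1416
theta/2 = 1.5708
cos(theta/2) = 0.0000
F = 0.0000

0.0000


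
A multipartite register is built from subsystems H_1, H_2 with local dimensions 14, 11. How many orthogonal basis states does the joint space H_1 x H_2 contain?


dim(H_1 x H_2) = 14 * 11
= 154

154


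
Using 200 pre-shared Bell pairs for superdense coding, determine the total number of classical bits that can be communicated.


Superdense coding allows 2 classical bits per shared entangled pair.
200 pair(s) -> 2 * 200 = 400 classical bits

400


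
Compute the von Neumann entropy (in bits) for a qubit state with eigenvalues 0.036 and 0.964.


S = -p*log2(p) - (1-p)*log2(1-p)
p = 0.0360, 1-p = 0.9640
= -0.0360 * log2(0.0360) - 0.9640 * log2(0.9640)
= -(-0.1727) - (-0.0510)
= 0.2236

0.2236


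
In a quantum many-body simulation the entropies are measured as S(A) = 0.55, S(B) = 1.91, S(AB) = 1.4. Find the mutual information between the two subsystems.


I(A:B) = S(A) + S(B) - S(AB)
= 0.55 + 1.91 - 1.4
= 1.0600

1.0600


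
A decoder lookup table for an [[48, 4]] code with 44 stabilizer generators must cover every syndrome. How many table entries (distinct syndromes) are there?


Each stabilizer generator gives a binary (+1 or -1) measurement outcome.
With 44 independent generators:
Total syndromes = 2^44
= 17592186044416

17592186044416


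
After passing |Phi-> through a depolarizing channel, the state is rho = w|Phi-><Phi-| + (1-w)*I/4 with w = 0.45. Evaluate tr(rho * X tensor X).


|Phi-> = (|00> - |11>)/sqrt(2)
For the pure Bell state, <X_A X_B> = -1 (Bell-state Pauli correlator).
The maximally-mixed part I/4 has tr(I/4 * P tensor P) = 0 for any traceless Pauli P.
So <X_A X_B>_rho = w * (-1) + (1 - w) * 0
= 0.45 * (-1)
= -0.4500

-0.4500


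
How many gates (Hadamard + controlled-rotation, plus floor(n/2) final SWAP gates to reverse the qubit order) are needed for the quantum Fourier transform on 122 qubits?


Hadamard gates: 122
Controlled rotations: n*(n-1)/2 = 122*121/2 = 7381
SWAP gates: floor(n/2) = floor(122/2) = 61
Total = 122 + 7381 + 61
= 7564

7564


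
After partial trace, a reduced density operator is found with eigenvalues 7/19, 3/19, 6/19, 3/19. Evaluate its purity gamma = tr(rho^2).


tr(rho^2) = sum of eigenvalues squared
= (7/19)^2 + (3/19)^2 + (6/19)^2 + (3/19)^2
= (49 + 9 + 36 + 9) / 361
= 103/361
= 0.2853

0.2853


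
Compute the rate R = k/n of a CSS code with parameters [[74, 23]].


Code rate R = k/n
= 23/74
= 0.3108

0.3108


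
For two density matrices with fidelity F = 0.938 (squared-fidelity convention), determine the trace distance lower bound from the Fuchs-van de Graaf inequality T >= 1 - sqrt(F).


Fuchs-van de Graaf (squared-fidelity convention): 1 - sqrt(F) <= T <= sqrt(1 - F).
Lower bound: T >= 1 - sqrt(F)
sqrt(F) = sqrt(0.938) = 0.9685
T >= 1 - 0.9685
T >= 0.0315

0.0315


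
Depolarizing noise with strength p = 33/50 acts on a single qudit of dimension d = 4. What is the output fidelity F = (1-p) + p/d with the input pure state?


F = (1-p) + p/d
= (1 - 0.6600) + 0.6600/4
= 0.3400 + 0.1650
= 0.5050

0.5050


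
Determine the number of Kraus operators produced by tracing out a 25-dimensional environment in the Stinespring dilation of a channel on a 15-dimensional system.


Tracing out the environment in an orthonormal basis {|i>_E} gives Kraus operators K_i = <i|_E U |0>_E.
Number of Kraus operators = dim(H_env) = d_env
= 25

25


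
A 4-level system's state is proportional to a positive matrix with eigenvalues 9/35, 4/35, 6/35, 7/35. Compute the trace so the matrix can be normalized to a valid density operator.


tr(M) = sum of eigenvalues
= 9/35 + 4/35 + 6/35 + 7/35
= 26/35
= 0.7429

0.7429


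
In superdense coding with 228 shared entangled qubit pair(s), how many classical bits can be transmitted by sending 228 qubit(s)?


Superdense coding allows 2 classical bits per shared entangled pair.
228 pair(s) -> 2 * 228 = 456 classical bits

456


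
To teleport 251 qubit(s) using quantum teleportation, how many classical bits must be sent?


Quantum teleportation requires 2 classical bits per qubit teleported.
251 qubit(s) -> 2 * 251 = 502 classical bits

502


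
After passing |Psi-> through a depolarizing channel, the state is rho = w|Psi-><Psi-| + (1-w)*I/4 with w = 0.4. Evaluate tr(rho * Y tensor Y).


|Psi-> = (|01> - |10>)/sqrt(2)
For the pure Bell state, <Y_A Y_B> = -1 (Bell-state Pauli correlator).
The maximally-mixed part I/4 has tr(I/4 * P tensor P) = 0 for any traceless Pauli P.
So <Y_A Y_B>_rho = w * (-1) + (1 - w) * 0
= 0.4 * (-1)
= -0.4000

-0.4000


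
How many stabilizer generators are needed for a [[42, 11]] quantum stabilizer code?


For an [[n,k]] stabilizer code:
Number of stabilizer generators = n - k
= 42 - 11
= 31

31


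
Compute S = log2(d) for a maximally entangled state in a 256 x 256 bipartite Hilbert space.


For a maximally entangled state in d x d:
S = log2(d) = log2(256)
= 8.0000

8.0000


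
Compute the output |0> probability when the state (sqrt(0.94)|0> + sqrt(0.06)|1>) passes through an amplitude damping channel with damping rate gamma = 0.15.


For amplitude damping with parameter gamma on state sqrt(a)|0> + sqrt(b)|1>:
alpha^2 = 0.94, beta^2 = 0.06
P(|0>) = alpha^2 + gamma * beta^2
= 0.94 + 0.15 * 0.06
= 0.94 + 0.0090
= 0.9490

0.9490


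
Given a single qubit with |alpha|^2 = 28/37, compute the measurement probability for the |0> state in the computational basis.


|alpha|^2 = 28/37 = 0.7568
|beta|^2 = 1 - 28/37 = 9/37 = 0.2432
P(|0>) = |alpha|^2 = 0.7568

0.7568


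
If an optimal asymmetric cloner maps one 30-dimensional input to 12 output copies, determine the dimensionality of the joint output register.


Output space = H^(tensor 12) where dim(H) = 30
dim = 30^12
= 900 (after 2 factors)
= 27000 (after 3 factors)
= 810000 (after 4 factors)
= 24300000 (after 5 factors)
= 729000000 (after 6 factors)
= 21870000000 (after 7 factors)
= 656100000000 (after 8 factors)
= 19683000000000 (after 9 factors)
= 590490000000000 (after 10 factors)
= 17714700000000000 (after 11 factors)
= 531441000000000000 (after 12 factors)
= 531441000000000000

531441000000000000


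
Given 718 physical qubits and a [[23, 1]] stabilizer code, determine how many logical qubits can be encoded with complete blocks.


Each code block uses 23 physical qubits for 1 logical qubit(s).
Number of complete blocks = floor(718 / 23) = 31
Logical qubits = 31 * 1
= 31

31


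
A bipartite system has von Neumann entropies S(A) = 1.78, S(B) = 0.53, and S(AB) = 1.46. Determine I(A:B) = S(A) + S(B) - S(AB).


I(A:B) = S(A) + S(B) - S(AB)
= 1.78 + 0.53 - 1.46
= 0.8500

0.8500


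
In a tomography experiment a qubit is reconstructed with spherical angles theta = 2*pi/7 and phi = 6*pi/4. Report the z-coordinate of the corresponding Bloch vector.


theta = 0.8976, phi = 4.7124
r_z = cos(theta) = 0.6235

0.6235


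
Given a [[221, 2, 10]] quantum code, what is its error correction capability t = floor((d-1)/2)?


Code parameters: [[221, 2, 10]], distance d = 10.
Number of correctable errors = floor((d-1)/2)
= floor((10 - 1)/2)
= floor(9/2)
= 4

4


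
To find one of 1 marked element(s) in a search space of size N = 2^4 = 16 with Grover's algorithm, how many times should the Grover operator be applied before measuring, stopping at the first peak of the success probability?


After j Grover iterations the success probability is P(j) = sin^2((2j+1)*theta), where sin(theta) = sqrt(k/N).
N = 2^4 = 16, k = 1
sin(theta) = sqrt(k/N) = 0.25
theta = arcsin(sqrt(k/N)) = 0.2526802551 rad
P(j) reaches its first maximum when (2j+1)*theta is as close as possible to pi/2, i.e. j = round(pi/(4*theta) - 1/2).
pi/(4*theta) - 1/2 = 2.6083
(For comparison, the common estimate pi/4 * sqrt(N/k) = 3.1416; the exact maximiser is used here.)
Optimal iterations = 3

3


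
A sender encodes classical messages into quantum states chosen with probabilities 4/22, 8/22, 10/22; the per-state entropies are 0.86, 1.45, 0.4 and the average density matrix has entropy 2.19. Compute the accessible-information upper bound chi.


chi = S(rho) - sum_i p_i * S(rho_i)
Weighted entropy = 4/22 * 0.86 + 8/22 * 1.45 + 10/22 * 0.4
= 0.8655
chi = 2.19 - 0.8655
= 1.3245

1.3245


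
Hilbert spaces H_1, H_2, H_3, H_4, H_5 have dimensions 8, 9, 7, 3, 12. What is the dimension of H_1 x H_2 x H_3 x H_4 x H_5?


dim(H_1 x H_2 x H_3 x H_4 x H_5) = 8 * 9 * 7 * 3 * 12
= 72 * 7 * 3 * 12
= 504 * 3 * 12
= 1512 * 12
= 18144

18144


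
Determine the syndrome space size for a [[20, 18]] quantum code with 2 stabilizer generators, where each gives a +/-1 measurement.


Each stabilizer generator gives a binary (+1 or -1) measurement outcome.
With 2 independent generators:
Total syndromes = 2^2
= 4

4


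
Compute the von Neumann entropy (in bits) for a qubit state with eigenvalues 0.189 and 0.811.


S = -p*log2(p) - (1-p)*log2(1-p)
p = 0.1890, 1-p = 0.8110
= -0.1890 * log2(0.1890) - 0.8110 * log2(0.8110)
= -(-0.4543) - (-0.2451)
= 0.6994

0.6994


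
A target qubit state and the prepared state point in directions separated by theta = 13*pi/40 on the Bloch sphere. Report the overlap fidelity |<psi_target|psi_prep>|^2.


For states separated by angle theta on Bloch sphere:
F = cos^2(theta/2)
theta = 13*pi/40 = 1.0210
theta/2 = 0.5105
cos(theta/2) = 0.8725
F = 0.7612

0.7612


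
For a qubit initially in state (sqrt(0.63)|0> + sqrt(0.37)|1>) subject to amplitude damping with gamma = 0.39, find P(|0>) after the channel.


For amplitude damping with parameter gamma on state sqrt(a)|0> + sqrt(b)|1>:
alpha^2 = 0.63, beta^2 = 0.37
P(|0>) = alpha^2 + gamma * beta^2
= 0.63 + 0.39 * 0.37
= 0.63 + 0.1443
= 0.7743

0.7743


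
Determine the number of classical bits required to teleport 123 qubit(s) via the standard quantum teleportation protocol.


Quantum teleportation requires 2 classical bits per qubit teleported.
123 qubit(s) -> 2 * 123 = 246 classical bits

246


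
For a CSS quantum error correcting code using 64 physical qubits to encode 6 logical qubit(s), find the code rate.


Code rate R = k/n
= 6/64
= 0.0938

0.0938


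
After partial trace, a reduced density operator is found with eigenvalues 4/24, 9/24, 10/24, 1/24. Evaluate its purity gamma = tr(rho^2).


tr(rho^2) = sum of eigenvalues squared
= (4/24)^2 + (9/24)^2 + (10/24)^2 + (1/24)^2
= (16 + 81 + 100 + 1) / 576
= 198/576
= 0.3438

0.3438


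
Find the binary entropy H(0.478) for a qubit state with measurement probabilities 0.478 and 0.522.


S = -p*log2(p) - (1-p)*log2(1-p)
p = 0.4780, 1-p = 0.5220
= -0.4780 * log2(0.4780) - 0.5220 * log2(0.5220)
= -(-0.5090) - (-0.4896)
= 0.9986

0.9986


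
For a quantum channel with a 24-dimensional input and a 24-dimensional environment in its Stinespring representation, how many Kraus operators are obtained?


Tracing out the environment in an orthonormal basis {|i>_E} gives Kraus operators K_i = <i|_E U |0>_E.
Number of Kraus operators = dim(H_env) = d_env
= 24

24


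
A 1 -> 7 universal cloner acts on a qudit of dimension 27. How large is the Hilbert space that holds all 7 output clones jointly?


Output space = H^(tensor 7) where dim(H) = 27
dim = 27^7
= 729 (after 2 factors)
= 19683 (after 3 factors)
= 531441 (after 4 factors)
= 14348907 (after 5 factors)
= 387420489 (after 6 factors)
= 10460353203 (after 7 factors)
= 10460353203

10460353203


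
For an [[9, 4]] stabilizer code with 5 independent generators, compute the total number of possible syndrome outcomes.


Each stabilizer generator gives a binary (+1 or -1) measurement outcome.
With 5 independent generators:
Total syndromes = 2^5
= 32

32


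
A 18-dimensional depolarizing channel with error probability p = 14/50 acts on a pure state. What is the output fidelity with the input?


F = (1-p) + p/d
= (1 - 0.2800) + 0.2800/18
= 0.7200 + 0.0156
= 0.7356

0.7356


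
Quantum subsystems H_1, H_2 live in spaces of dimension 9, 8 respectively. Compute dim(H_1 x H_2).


dim(H_1 x H_2) = 9 * 8
= 72

72


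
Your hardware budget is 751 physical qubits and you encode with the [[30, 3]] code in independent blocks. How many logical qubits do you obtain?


Each code block uses 30 physical qubits for 3 logical qubit(s).
Number of complete blocks = floor(751 / 30) = 25
Logical qubits = 25 * 3
= 75

75


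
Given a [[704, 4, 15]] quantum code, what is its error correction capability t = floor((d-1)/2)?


Code parameters: [[704, 4, 15]], distance d = 15.
Number of correctable errors = floor((d-1)/2)
= floor((15 - 1)/2)
= floor(14/2)
= 7

7


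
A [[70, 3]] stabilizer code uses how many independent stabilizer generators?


For an [[n,k]] stabilizer code:
Number of stabilizer generators = n - k
= 70 - 3
= 67

67


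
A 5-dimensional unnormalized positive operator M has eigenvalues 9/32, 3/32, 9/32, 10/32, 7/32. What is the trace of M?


tr(M) = sum of eigenvalues
= 9/32 + 3/32 + 9/32 + 10/32 + 7/32
= 38/32
= 1.1875

1.1875


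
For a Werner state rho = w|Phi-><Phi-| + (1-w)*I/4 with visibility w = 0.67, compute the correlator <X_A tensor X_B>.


|Phi-> = (|00> - |11>)/sqrt(2)
For the pure Bell state, <X_A X_B> = -1 (Bell-state Pauli correlator).
The maximally-mixed part I/4 has tr(I/4 * P tensor P) = 0 for any traceless Pauli P.
So <X_A X_B>_rho = w * (-1) + (1 - w) * 0
= 0.67 * (-1)
= -0.6700

-0.6700


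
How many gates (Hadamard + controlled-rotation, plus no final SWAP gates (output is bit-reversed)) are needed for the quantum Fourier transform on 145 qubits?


Hadamard gates: 145
Controlled rotations: n*(n-1)/2 = 145*144/2 = 10440
SWAP gates: 0 (omitted)
Total = 145 + 10440
= 10585

10585


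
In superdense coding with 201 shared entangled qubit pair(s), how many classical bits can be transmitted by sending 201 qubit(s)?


Superdense coding allows 2 classical bits per shared entangled pair.
201 pair(s) -> 2 * 201 = 402 classical bits

402


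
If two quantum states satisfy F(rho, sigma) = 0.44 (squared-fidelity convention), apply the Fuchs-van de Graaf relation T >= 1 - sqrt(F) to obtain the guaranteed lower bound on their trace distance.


Fuchs-van de Graaf (squared-fidelity convention): 1 - sqrt(F) <= T <= sqrt(1 - F).
Lower bound: T >= 1 - sqrt(F)
sqrt(F) = sqrt(0.44) = 0.6633
T >= 1 - 0.6633
T >= 0.3367

0.3367


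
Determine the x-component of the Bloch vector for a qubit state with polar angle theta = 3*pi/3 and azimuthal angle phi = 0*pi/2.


theta = 3.1416, phi = 0.0000
r_x = sin(theta)*cos(phi) = 0.0000 * 1.0000
r_x = 0.0000

0.0000


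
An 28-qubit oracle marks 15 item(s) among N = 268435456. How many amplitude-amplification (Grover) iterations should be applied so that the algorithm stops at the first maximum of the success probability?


After j Grover iterations the success probability is P(j) = sin^2((2j+1)*theta), where sin(theta) = sqrt(k/N).
N = 2^28 = 268435456, k = 15
sin(theta) = sqrt(k/N) = 0.0002363881437
theta = arcsin(sqrt(k/N)) = 0.0002363881459 rad
P(j) reaches its first maximum when (2j+1)*theta is as close as possible to pi/2, i.e. j = round(pi/(4*theta) - 1/2).
pi/(4*theta) - 1/2 = 3321.9939
(For comparison, the common estimate pi/4 * sqrt(N/k) = 3322.4939; the exact maximiser is used here.)
Optimal iterations = 3322

3322


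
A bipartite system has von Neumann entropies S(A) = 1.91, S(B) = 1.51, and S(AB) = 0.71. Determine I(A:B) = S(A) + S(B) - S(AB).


I(A:B) = S(A) + S(B) - S(AB)
= 1.91 + 1.51 - 0.71
= 2.7100

2.7100


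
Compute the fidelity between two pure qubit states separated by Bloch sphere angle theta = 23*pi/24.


For states separated by angle theta on Bloch sphere:
F = cos^2(theta/2)
theta = 23*pi/24 = 3.0107
theta/2 = 1.5053
cos(theta/2) = 0.0654
F = 0.0043

0.0043


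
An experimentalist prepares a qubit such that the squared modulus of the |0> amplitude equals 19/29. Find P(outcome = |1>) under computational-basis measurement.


|alpha|^2 = 19/29 = 0.6552
|beta|^2 = 1 - 19/29 = 10/29 = 0.3448
P(|1>) = |beta|^2 = 0.3448

0.3448


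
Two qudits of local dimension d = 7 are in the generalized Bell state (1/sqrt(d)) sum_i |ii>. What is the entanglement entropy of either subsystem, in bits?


For a maximally entangled state in d x d:
S = log2(d) = log2(7)
= 2.8074

2.8074


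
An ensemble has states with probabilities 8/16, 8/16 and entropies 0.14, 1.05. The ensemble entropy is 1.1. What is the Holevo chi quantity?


chi = S(rho) - sum_i p_i * S(rho_i)
Weighted entropy = 8/16 * 0.14 + 8/16 * 1.05
= 0.5950
chi = 1.1 - 0.5950
= 0.5050

0.5050


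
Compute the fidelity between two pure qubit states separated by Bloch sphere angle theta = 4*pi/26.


For states separated by angle theta on Bloch sphere:
F = cos^2(theta/2)
theta = 4*pi/26 = 0.4833
theta/2 = 0.2417
cos(theta/2) = 0.9709
F = 0.9427

0.9427


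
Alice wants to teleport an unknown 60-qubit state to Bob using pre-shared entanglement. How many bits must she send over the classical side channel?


Quantum teleportation requires 2 classical bits per qubit teleported.
60 qubit(s) -> 2 * 60 = 120 classical bits

120


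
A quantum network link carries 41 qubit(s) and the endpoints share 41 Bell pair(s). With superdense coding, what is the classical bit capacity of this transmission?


Superdense coding allows 2 classical bits per shared entangled pair.
41 pair(s) -> 2 * 41 = 82 classical bits

82


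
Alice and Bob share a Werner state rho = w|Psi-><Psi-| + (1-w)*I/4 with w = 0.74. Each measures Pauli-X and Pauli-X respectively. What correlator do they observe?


|Psi-> = (|01> - |10>)/sqrt(2)
For the pure Bell state, <X_A X_B> = -1 (Bell-state Pauli correlator).
The maximally-mixed part I/4 has tr(I/4 * P tensor P) = 0 for any traceless Pauli P.
So <X_A X_B>_rho = w * (-1) + (1 - w) * 0
= 0.74 * (-1)
= -0.7400

-0.7400


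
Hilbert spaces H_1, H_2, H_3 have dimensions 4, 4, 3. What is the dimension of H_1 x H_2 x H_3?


dim(H_1 x H_2 x H_3) = 4 * 4 * 3
= 16 * 3
= 48

48


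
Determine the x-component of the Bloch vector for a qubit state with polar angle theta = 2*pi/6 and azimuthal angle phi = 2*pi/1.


theta = 1.0472, phi = 6.2832
r_x = sin(theta)*cos(phi) = 0.8660 * 1.0000
r_x = 0.8660

0.8660


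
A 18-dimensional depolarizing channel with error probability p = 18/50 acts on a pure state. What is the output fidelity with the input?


F = (1-p) + p/d
= (1 - 0.3600) + 0.3600/18
= 0.6400 + 0.0200
= 0.6600

0.6600


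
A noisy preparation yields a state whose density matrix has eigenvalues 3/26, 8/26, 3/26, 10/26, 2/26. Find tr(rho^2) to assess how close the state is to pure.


tr(rho^2) = sum of eigenvalues squared
= (3/26)^2 + (8/26)^2 + (3/26)^2 + (10/26)^2 + (2/26)^2
= (9 + 64 + 9 + 100 + 4) / 676
= 186/676
= 0.2751

0.2751


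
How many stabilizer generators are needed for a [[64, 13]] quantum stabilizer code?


For an [[n,k]] stabilizer code:
Number of stabilizer generators = n - k
= 64 - 13
= 51

51


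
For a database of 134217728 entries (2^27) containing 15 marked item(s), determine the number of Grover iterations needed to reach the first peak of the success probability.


After j Grover iterations the success probability is P(j) = sin^2((2j+1)*theta), where sin(theta) = sqrt(k/N).
N = 2^27 = 134217728, k = 15
sin(theta) = sqrt(k/N) = 0.0003343033188
theta = arcsin(sqrt(k/N)) = 0.000334303325 rad
P(j) reaches its first maximum when (2j+1)*theta is as close as possible to pi/2, i.e. j = round(pi/(4*theta) - 1/2).
pi/(4*theta) - 1/2 = 2348.8579
(For comparison, the common estimate pi/4 * sqrt(N/k) = 2349.3580; the exact maximiser is used here.)
Optimal iterations = 2349

2349


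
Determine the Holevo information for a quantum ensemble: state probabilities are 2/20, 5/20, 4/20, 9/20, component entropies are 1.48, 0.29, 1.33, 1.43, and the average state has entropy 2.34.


chi = S(rho) - sum_i p_i * S(rho_i)
Weighted entropy = 2/20 * 1.48 + 5/20 * 0.29 + 4/20 * 1.33 + 9/20 * 1.43
= 1.1300
chi = 2.34 - 1.1300
= 1.2100

1.2100


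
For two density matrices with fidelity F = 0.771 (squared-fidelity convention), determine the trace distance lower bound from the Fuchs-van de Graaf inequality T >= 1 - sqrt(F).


Fuchs-van de Graaf (squared-fidelity convention): 1 - sqrt(F) <= T <= sqrt(1 - F).
Lower bound: T >= 1 - sqrt(F)
sqrt(F) = sqrt(0.771) = 0.8781
T >= 1 - 0.8781
T >= 0.1219

0.1219


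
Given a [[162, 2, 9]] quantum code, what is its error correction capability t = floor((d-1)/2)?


Code parameters: [[162, 2, 9]], distance d = 9.
Number of correctable errors = floor((d-1)/2)
= floor((9 - 1)/2)
= floor(8/2)
= 4

4


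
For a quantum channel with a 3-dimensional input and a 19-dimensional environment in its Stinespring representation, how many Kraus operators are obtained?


Tracing out the environment in an orthonormal basis {|i>_E} gives Kraus operators K_i = <i|_E U |0>_E.
Number of Kraus operators = dim(H_env) = d_env
= 19

19


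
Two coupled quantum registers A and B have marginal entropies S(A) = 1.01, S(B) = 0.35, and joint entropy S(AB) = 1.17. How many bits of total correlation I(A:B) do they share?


I(A:B) = S(A) + S(B) - S(AB)
= 1.01 + 0.35 - 1.17
= 0.1900

0.1900


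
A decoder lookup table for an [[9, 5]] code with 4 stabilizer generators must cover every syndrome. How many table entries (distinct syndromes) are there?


Each stabilizer generator gives a binary (+1 or -1) measurement outcome.
With 4 independent generators:
Total syndromes = 2^4
= 16

16


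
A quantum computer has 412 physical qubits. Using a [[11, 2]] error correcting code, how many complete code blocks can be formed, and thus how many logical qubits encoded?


Each code block uses 11 physical qubits for 2 logical qubit(s).
Number of complete blocks = floor(412 / 11) = 37
Logical qubits = 37 * 2
= 74

74


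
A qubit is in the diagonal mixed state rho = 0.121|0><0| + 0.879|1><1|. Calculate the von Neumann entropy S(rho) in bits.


S = -p*log2(p) - (1-p)*log2(1-p)
p = 0.1210, 1-p = 0.8790
= -0.1210 * log2(0.1210) - 0.8790 * log2(0.8790)
= -(-0.3687) - (-0.1636)
= 0.5322

0.5322


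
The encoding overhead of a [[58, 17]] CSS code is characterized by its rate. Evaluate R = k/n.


Code rate R = k/n
= 17/58
= 0.2931

0.2931


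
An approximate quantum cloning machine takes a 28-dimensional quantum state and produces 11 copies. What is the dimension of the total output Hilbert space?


Output space = H^(tensor 11) where dim(H) = 28
dim = 28^11
= 784 (after 2 factors)
= 21952 (after 3 factors)
= 614656 (after 4 factors)
= 17210368 (after 5 factors)
= 481890304 (after 6 factors)
= 13492928512 (after 7 factors)
= 377801998336 (after 8 factors)
= 10578455953408 (after 9 factors)
= 296196766695424 (after 10 factors)
= 8293509467471872 (after 11 factors)
= 8293509467471872

8293509467471872


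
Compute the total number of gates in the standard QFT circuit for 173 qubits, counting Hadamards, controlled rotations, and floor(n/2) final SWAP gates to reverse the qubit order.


Hadamard gates: 173
Controlled rotations: n*(n-1)/2 = 173*172/2 = 14878
SWAP gates: floor(n/2) = floor(173/2) = 86
Total = 173 + 14878 + 86
= 15137

15137


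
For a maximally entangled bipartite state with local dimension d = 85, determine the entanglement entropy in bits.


For a maximally entangled state in d x d:
S = log2(d) = log2(85)
= 6.4094

6.4094


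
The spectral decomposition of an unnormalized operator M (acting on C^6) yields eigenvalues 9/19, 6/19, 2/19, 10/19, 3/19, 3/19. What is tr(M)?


tr(M) = sum of eigenvalues
= 9/19 + 6/19 + 2/19 + 10/19 + 3/19 + 3/19
= 33/19
= 1.7368

1.7368


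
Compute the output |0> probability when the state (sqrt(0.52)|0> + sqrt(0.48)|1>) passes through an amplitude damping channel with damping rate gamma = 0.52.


For amplitude damping with parameter gamma on state sqrt(a)|0> + sqrt(b)|1>:
alpha^2 = 0.52, beta^2 = 0.48
P(|0>) = alpha^2 + gamma * beta^2
= 0.52 + 0.52 * 0.48
= 0.52 + 0.2496
= 0.7696

0.7696


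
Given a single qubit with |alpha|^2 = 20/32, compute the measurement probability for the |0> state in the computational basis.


|alpha|^2 = 20/32 = 0.6250
|beta|^2 = 1 - 20/32 = 12/32 = 0.3750
P(|0>) = |alpha|^2 = 0.6250

0.6250


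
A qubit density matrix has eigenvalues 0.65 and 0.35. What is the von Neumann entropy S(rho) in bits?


S = -p*log2(p) - (1-p)*log2(1-p)
p = 0.6500, 1-p = 0.3500
= -0.6500 * log2(0.6500) - 0.3500 * log2(0.3500)
= -(-0.4040) - (-0.5301)
= 0.9341

0.9341


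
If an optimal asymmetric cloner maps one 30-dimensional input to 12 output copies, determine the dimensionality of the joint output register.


Output space = H^(tensor 12) where dim(H) = 30
dim = 30^12
= 900 (after 2 factors)
= 27000 (after 3 factors)
= 810000 (after 4 factors)
= 24300000 (after 5 factors)
= 729000000 (after 6 factors)
= 21870000000 (after 7 factors)
= 656100000000 (after 8 factors)
= 19683000000000 (after 9 factors)
= 590490000000000 (after 10 factors)
= 17714700000000000 (after 11 factors)
= 531441000000000000 (after 12 factors)
= 531441000000000000

531441000000000000


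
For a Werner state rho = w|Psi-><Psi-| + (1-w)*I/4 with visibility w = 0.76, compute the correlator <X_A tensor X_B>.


|Psi-> = (|01> - |10>)/sqrt(2)
For the pure Bell state, <X_A X_B> = -1 (Bell-state Pauli correlator).
The maximally-mixed part I/4 has tr(I/4 * P tensor P) = 0 for any traceless Pauli P.
So <X_A X_B>_rho = w * (-1) + (1 - w) * 0
= 0.76 * (-1)
= -0.7600

-0.7600


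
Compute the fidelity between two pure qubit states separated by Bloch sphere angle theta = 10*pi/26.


For states separated by angle theta on Bloch sphere:
F = cos^2(theta/2)
theta = 10*pi/26 = 1.2083
theta/2 = 0.6042
cos(theta/2) = 0.8230
F = 0.6773

0.6773


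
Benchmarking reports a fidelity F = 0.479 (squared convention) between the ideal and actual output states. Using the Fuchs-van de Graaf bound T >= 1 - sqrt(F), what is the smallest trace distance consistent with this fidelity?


Fuchs-van de Graaf (squared-fidelity convention): 1 - sqrt(F) <= T <= sqrt(1 - F).
Lower bound: T >= 1 - sqrt(F)
sqrt(F) = sqrt(0.479) = 0.6921
T >= 1 - 0.6921
T >= 0.3079

0.3079


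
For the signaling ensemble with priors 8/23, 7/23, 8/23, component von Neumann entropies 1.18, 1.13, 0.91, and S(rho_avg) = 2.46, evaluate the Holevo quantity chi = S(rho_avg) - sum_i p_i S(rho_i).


chi = S(rho) - sum_i p_i * S(rho_i)
Weighted entropy = 8/23 * 1.18 + 7/23 * 1.13 + 8/23 * 0.91
= 1.0709
chi = 2.46 - 1.0709
= 1.3891

1.3891


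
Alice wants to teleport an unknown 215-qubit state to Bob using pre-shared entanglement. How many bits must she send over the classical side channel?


Quantum teleportation requires 2 classical bits per qubit teleported.
215 qubit(s) -> 2 * 215 = 430 classical bits

430


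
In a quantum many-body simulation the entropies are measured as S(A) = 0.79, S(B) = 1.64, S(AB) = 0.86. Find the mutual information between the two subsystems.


I(A:B) = S(A) + S(B) - S(AB)
= 0.79 + 1.64 - 0.86
= 1.5700

1.5700


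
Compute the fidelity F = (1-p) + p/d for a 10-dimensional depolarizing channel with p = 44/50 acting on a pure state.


F = (1-p) + p/d
= (1 - 0.8800) + 0.8800/10
= 0.1200 + 0.0880
= 0.2080

0.2080


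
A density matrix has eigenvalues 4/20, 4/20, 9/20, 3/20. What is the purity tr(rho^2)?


tr(rho^2) = sum of eigenvalues squared
= (4/20)^2 + (4/20)^2 + (9/20)^2 + (3/20)^2
= (16 + 16 + 81 + 9) / 400
= 122/400
= 0.3050

0.3050


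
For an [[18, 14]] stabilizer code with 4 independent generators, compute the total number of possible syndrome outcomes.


Each stabilizer generator gives a binary (+1 or -1) measurement outcome.
With 4 independent generators:
Total syndromes = 2^4
= 16

16


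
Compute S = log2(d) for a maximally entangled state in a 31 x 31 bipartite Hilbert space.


For a maximally entangled state in d x d:
S = log2(d) = log2(31)
= 4.9542

4.9542


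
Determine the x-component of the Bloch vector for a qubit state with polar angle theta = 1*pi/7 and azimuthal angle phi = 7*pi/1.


theta = 0.4488, phi = 21.9911
r_x = sin(theta)*cos(phi) = 0.4339 * -1.0000
r_x = -0.4339

-0.4339


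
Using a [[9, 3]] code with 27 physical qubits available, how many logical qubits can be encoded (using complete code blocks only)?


Each code block uses 9 physical qubits for 3 logical qubit(s).
Number of complete blocks = floor(27 / 9) = 3
Logical qubits = 3 * 3
= 9

9


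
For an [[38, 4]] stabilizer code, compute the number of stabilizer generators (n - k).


For an [[n,k]] stabilizer code:
Number of stabilizer generators = n - k
= 38 - 4
= 34

34


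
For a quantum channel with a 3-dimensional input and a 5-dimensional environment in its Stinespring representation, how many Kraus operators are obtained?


Tracing out the environment in an orthonormal basis {|i>_E} gives Kraus operators K_i = <i|_E U |0>_E.
Number of Kraus operators = dim(H_env) = d_env
= 5

5


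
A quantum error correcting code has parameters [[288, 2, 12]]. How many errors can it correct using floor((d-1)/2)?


Code parameters: [[288, 2, 12]], distance d = 12.
Number of correctable errors = floor((d-1)/2)
= floor((12 - 1)/2)
= floor(11/2)
= 5

5


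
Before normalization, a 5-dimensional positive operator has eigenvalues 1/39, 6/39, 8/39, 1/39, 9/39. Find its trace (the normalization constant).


tr(M) = sum of eigenvalues
= 1/39 + 6/39 + 8/39 + 1/39 + 9/39
= 25/39
= 0.6410

0.6410


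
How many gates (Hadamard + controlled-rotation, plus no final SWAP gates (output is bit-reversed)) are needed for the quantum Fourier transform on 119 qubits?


Hadamard gates: 119
Controlled rotations: n*(n-1)/2 = 119*118/2 = 7021
SWAP gates: 0 (omitted)
Total = 119 + 7021
= 7140

7140


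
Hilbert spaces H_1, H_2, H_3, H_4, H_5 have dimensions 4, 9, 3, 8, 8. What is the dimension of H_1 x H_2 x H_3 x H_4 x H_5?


dim(H_1 x H_2 x H_3 x H_4 x H_5) = 4 * 9 * 3 * 8 * 8
= 36 * 3 * 8 * 8
= 108 * 8 * 8
= 864 * 8
= 6912

6912


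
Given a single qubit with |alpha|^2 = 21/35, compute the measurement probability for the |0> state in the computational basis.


|alpha|^2 = 21/35 = 0.6000
|beta|^2 = 1 - 21/35 = 14/35 = 0.4000
P(|0>) = |alpha|^2 = 0.6000

0.6000


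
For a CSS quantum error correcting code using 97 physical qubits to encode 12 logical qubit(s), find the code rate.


Code rate R = k/n
= 12/97
= 0.1237

0.1237


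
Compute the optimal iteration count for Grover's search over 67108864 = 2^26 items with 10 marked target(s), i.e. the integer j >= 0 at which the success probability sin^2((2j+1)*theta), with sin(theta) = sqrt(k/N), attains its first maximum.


After j Grover iterations the success probability is P(j) = sin^2((2j+1)*theta), where sin(theta) = sqrt(k/N).
N = 2^26 = 67108864, k = 10
sin(theta) = sqrt(k/N) = 0.0003860202222
theta = arcsin(sqrt(k/N)) = 0.0003860202318 rad
P(j) reaches its first maximum when (2j+1)*theta is as close as possible to pi/2, i.e. j = round(pi/(4*theta) - 1/2).
pi/(4*theta) - 1/2 = 2034.1036
(For comparison, the common estimate pi/4 * sqrt(N/k) = 2034.6037; the exact maximiser is used here.)
Optimal iterations = 2034

2034


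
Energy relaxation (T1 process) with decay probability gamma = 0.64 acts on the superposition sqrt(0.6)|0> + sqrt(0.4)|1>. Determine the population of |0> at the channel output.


For amplitude damping with parameter gamma on state sqrt(a)|0> + sqrt(b)|1>:
alpha^2 = 0.6, beta^2 = 0.4
P(|0>) = alpha^2 + gamma * beta^2
= 0.6 + 0.64 * 0.4
= 0.6 + 0.2560
= 0.8560

0.8560


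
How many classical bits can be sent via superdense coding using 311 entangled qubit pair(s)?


Superdense coding allows 2 classical bits per shared entangled pair.
311 pair(s) -> 2 * 311 = 622 classical bits

622


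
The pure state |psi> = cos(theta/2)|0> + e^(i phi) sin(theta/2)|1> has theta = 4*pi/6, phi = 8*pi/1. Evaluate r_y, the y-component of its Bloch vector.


theta = 2.0944, phi = 25.1327
r_y = sin(theta)*sin(phi) = 0.8660 * 0.0000
r_y = 0.0000

0.0000


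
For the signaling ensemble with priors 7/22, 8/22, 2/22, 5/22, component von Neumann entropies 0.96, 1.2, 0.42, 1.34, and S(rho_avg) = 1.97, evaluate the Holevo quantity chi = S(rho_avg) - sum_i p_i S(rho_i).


chi = S(rho) - sum_i p_i * S(rho_i)
Weighted entropy = 7/22 * 0.96 + 8/22 * 1.2 + 2/22 * 0.42 + 5/22 * 1.34
= 1.0845
chi = 1.97 - 1.0845
= 0.8855

0.8855
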